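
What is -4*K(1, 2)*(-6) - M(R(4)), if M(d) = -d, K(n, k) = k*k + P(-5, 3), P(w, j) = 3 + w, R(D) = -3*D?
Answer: 36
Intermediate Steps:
K(n, k) = -2 + k**2 (K(n, k) = k*k + (3 - 5) = k**2 - 2 = -2 + k**2)
-4*K(1, 2)*(-6) - M(R(4)) = -4*(-2 + 2**2)*(-6) - (-1)*(-3*4) = -4*(-2 + 4)*(-6) - (-1)*(-12) = -4*2*(-6) - 1*12 = -8*(-6) - 12 = 48 - 12 = 36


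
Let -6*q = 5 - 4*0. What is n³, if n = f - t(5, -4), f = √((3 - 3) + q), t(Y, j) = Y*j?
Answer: (120 + I*√30)³/216 ≈ 7950.0 + 1094.7*I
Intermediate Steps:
q = -⅚ (q = -(5 - 4*0)/6 = -(5 + 0)/6 = -⅙*5 = -⅚ ≈ -0.83333)
f = I*√30/6 (f = √((3 - 3) - ⅚) = √(0 - ⅚) = √(-⅚) = I*√30/6 ≈ 0.91287*I)
n = 20 + I*√30/6 (n = I*√30/6 - 5*(-4) = I*√30/6 - 1*(-20) = I*√30/6 + 20 = 20 + I*√30/6 ≈ 20.0 + 0.91287*I)
n³ = (20 + I*√30/6)³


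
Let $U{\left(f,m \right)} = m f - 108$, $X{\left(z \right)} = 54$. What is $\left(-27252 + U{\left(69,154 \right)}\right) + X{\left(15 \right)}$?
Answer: $-16680$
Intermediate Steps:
$U{\left(f,m \right)} = -108 + f m$ ($U{\left(f,m \right)} = f m - 108 = -108 + f m$)
$\left(-27252 + U{\left(69,154 \right)}\right) + X{\left(15 \right)} = \left(-27252 + \left(-108 + 69 \cdot 154\right)\right) + 54 = \left(-27252 + \left(-108 + 10626\right)\right) + 54 = \left(-27252 + 10518\right) + 54 = -16734 + 54 = -16680$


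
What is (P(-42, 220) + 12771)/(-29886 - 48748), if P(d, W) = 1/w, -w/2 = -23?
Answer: -587467/3617164 ≈ -0.16241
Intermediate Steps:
w = 46 (w = -2*(-23) = 46)
P(d, W) = 1/46
(P(-42, 220) + 12771)/(-29886 - 48748) = (1/46 + 12771)/(-29886 - 48748) = (587467/46)/(-78634) = (587467/46)*(-1/78634) = -587467/3617164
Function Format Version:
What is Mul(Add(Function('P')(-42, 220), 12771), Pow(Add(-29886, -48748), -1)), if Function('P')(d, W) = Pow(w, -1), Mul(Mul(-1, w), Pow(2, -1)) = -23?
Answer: Rational(-587467, 3617164) ≈ -0.16241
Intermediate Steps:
w = 46 (w = Mul(-2, -23) = 46)
Function('P')(d, W) = Rational(1, 46) (Function('P')(d, W) = Pow(46, -1) = Rational(1, 46))
Mul(Add(Function('P')(-42, 220), 12771), Pow(Add(-29886, -48748), -1)) = Mul(Add(Rational(1, 46), 12771), Pow(Add(-29886, -48748), -1)) = Mul(Rational(587467, 46), Pow(-78634, -1)) = Mul(Rational(587467, 46), Rational(-1, 78634)) = Rational(-587467, 3617164)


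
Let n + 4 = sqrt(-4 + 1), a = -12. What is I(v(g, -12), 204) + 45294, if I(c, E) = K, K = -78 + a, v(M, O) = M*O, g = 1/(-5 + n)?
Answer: 45204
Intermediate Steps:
n = -4 + I*sqrt(3) (n = -4 + sqrt(-4 + 1) = -4 + sqrt(-3) = -4 + I*sqrt(3) ≈ -4.0 + 1.732*I)
g = 1/(-9 + I*sqrt(3)) (g = 1/(-5 + (-4 + I*sqrt(3))) = 1/(-9 + I*sqrt(3)) ≈ -0.10714 - 0.02062*I)
K = -90 (K = -78 - 12 = -90)
I(c, E) = -90
I(v(g, -12), 204) + 45294 = -90 + 45294 = 45204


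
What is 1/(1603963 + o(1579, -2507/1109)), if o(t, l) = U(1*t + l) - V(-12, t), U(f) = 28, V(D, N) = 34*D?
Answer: 1/1604399 ≈ 6.2329e-7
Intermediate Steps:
o(t, l) = 436 (o(t, l) = 28 - 34*(-12) = 28 - 1*(-408) = 28 + 408 = 436)
1/(1603963 + o(1579, -2507/1109)) = 1/(1603963 + 436) = 1/1604399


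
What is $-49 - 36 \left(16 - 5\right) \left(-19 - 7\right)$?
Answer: $10247$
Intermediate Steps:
$-49 - 36 \left(16 - 5\right) \left(-19 - 7\right) = -49 - 36 \cdot 11 \left(-26\right) = -49 - -10296 = -49 + 10296 = 10247$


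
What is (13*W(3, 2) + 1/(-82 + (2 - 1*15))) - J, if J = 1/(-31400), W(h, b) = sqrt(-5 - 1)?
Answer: -6261/596600 + 13*I*sqrt(6) ≈ -0.010494 + 31.843*I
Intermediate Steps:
W(h, b) = I*sqrt(6) (W(h, b) = sqrt(-6) = I*sqrt(6))
J = -1/31400 ≈ -3.1847e-5
(13*W(3, 2) + 1/(-82 + (2 - 1*15))) - J = (13*(I*sqrt(6)) + 1/(-82 + (2 - 1*15))) - 1*(-1/31400) = (13*I*sqrt(6) + 1/(-82 + (2 - 15))) + 1/31400 = (13*I*sqrt(6) + 1/(-82 - 13)) + 1/31400 = (13*I*sqrt(6) + 1/(-95)) + 1/31400 = (13*I*sqrt(6) - 1/95) + 1/31400 = (-1/95 + 13*I*sqrt(6)) + 1/31400 = -6261/596600 + 13*I*sqrt(6)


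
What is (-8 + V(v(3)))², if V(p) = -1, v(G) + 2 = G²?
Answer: 81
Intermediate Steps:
v(G) = -2 + G²
(-8 + V(v(3)))² = (-8 - 1)² = (-9)² = 81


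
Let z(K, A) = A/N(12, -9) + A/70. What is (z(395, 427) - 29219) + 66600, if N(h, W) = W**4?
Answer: 2452971901/65610 ≈ 37387.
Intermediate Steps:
z(K, A) = 6631*A/459270 (z(K, A) = A/((-9)**4) + A/70 = A/6561 + A*(1/70) = A*(1/6561) + A/70 = A/6561 + A/70 = 6631*A/459270)
(z(395, 427) - 29219) + 66600 = ((6631/459270)*427 - 29219) + 66600 = (404491/65610 - 29219) + 66600 = -1916654099/65610 + 66600 = 2452971901/65610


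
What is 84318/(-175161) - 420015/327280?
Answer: -6744389497/3821779472 ≈ -1.7647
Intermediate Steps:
84318/(-175161) - 420015/327280 = 84318*(-1/175161) - 420015*1/327280 = -28106/58387 - 84003/65456 = -6744389497/3821779472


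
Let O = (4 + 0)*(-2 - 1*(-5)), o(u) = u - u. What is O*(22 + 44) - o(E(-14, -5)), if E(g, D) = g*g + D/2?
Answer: 792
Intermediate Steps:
E(g, D) = g² + D/2
o(u) = 0
O = 12 (O = 4*(-2 + 5) = 4*3 = 12)
O*(22 + 44) - o(E(-14, -5)) = 12*(22 + 44) - 1*0 = 12*66 + 0 = 792 + 0 = 792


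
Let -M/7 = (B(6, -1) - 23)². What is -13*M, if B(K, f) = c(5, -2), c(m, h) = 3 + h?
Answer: 44044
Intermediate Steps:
B(K, f) = 1 (B(K, f) = 3 - 2 = 1)
M = -3388 (M = -7*(1 - 23)² = -7*(-22)² = -7*484 = -3388)
-13*M = -13*(-3388) = 44044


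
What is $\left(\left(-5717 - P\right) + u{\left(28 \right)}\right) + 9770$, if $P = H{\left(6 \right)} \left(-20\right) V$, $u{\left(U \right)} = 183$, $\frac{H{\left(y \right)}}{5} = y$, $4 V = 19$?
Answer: $7086$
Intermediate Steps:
$V = \frac{19}{4}$ ($V = \frac{1}{4} \cdot 19 = \frac{19}{4} \approx 4.75$)
$H{\left(y \right)} = 5 y$
$P = -2850$ ($P = 5 \cdot 6 \left(-20\right) \frac{19}{4} = 30 \left(-20\right) \frac{19}{4} = \left(-600\right) \frac{19}{4} = -2850$)
$\left(\left(-5717 - P\right) + u{\left(28 \right)}\right) + 9770 = \left(\left(-5717 - -2850\right) + 183\right) + 9770 = \left(\left(-5717 + 2850\right) + 183\right) + 9770 = \left(-2867 + 183\right) + 9770 = -2684 + 9770 = 7086$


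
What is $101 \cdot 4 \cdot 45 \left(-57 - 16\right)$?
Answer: $-1327140$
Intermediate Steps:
$101 \cdot 4 \cdot 45 \left(-57 - 16\right) = 101 \cdot 180 \left(-73\right) = 18180 \left(-73\right) = -1327140$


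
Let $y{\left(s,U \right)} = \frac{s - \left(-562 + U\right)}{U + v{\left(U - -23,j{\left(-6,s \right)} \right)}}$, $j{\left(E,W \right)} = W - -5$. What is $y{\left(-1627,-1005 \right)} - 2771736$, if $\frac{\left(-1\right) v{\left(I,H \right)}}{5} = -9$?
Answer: $- \frac{44347775}{16} \approx -2.7717 \cdot 10^{6}$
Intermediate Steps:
$j{\left(E,W \right)} = 5 + W$ ($j{\left(E,W \right)} = W + 5 = 5 + W$)
$v{\left(I,H \right)} = 45$ ($v{\left(I,H \right)} = \left(-5\right) \left(-9\right) = 45$)
$y{\left(s,U \right)} = \frac{562 + s - U}{45 + U}$ ($y{\left(s,U \right)} = \frac{s - \left(-562 + U\right)}{U + 45} = \frac{562 + s - U}{45 + U}$)
$y{\left(-1627,-1005 \right)} - 2771736 = \frac{562 - 1627 - -1005}{45 - 1005} - 2771736 = \frac{562 - 1627 + 1005}{-960} - 2771736 = \left(- \frac{1}{960}\right) \left(-60\right) - 2771736 = \frac{1}{16} - 2771736 = - \frac{44347775}{16}$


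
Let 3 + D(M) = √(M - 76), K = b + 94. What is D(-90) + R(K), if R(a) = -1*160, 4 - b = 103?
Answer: -163 + I*√166 ≈ -163.0 + 12.884*I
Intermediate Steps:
b = -99 (b = 4 - 1*103 = 4 - 103 = -99)
K = -5 (K = -99 + 94 = -5)
D(M) = -3 + √(-76 + M) (D(M) = -3 + √(M - 76) = -3 + √(-76 + M))
R(a) = -160
D(-90) + R(K) = (-3 + √(-76 - 90)) - 160 = (-3 + √(-166)) - 160 = (-3 + I*√166) - 160 = -163 + I*√166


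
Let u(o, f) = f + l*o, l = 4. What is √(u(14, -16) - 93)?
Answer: I*√53 ≈ 7.2801*I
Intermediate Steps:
u(o, f) = f + 4*o
√(u(14, -16) - 93) = √((-16 + 4*14) - 93) = √((-16 + 56) - 93) = √(40 - 93) = √(-53) = I*√53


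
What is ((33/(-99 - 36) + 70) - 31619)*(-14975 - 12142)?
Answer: 4277604308/5 ≈ 8.5552e+8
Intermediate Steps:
((33/(-99 - 36) + 70) - 31619)*(-14975 - 12142) = ((33/(-135) + 70) - 31619)*(-27117) = ((-1/135*33 + 70) - 31619)*(-27117) = ((-11/45 + 70) - 31619)*(-27117) = (3139/45 - 31619)*(-27117) = -1419716/45*(-27117) = 4277604308/5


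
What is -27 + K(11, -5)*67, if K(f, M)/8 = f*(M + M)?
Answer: -58987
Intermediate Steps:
K(f, M) = 16*M*f (K(f, M) = 8*(f*(M + M)) = 8*(f*(2*M)) = 8*(2*M*f) = 16*M*f)
-27 + K(11, -5)*67 = -27 + (16*(-5)*11)*67 = -27 - 880*67 = -27 - 58960 = -58987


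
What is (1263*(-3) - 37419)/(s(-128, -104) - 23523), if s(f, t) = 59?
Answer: 5151/2933 ≈ 1.7562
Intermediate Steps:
(1263*(-3) - 37419)/(s(-128, -104) - 23523) = (1263*(-3) - 37419)/(59 - 23523) = (-3789 - 37419)/(-23464) = -41208*(-1/23464) = 5151/2933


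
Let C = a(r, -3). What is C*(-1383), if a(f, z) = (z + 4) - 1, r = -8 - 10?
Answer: 0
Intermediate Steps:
r = -18
a(f, z) = 3 + z (a(f, z) = (4 + z) - 1 = 3 + z)
C = 0 (C = 3 - 3 = 0)
C*(-1383) = 0*(-1383) = 0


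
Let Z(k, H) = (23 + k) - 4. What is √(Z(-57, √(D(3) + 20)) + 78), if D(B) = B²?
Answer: 2*√10 ≈ 6.3246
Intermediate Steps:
Z(k, H) = 19 + k
√(Z(-57, √(D(3) + 20)) + 78) = √((19 - 57) + 78) = √(-38 + 78) = √40 = 2*√10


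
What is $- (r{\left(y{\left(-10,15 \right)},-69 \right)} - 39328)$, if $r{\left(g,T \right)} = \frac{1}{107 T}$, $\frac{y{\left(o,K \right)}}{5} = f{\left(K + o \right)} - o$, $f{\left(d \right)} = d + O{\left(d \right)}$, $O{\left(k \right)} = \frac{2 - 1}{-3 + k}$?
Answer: $\frac{290358625}{7383} \approx 39328.0$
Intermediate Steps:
$O{\left(k \right)} = \frac{1}{-3 + k}$ ($O{\left(k \right)} = 1 \frac{1}{-3 + k} = \frac{1}{-3 + k}$)
$f{\left(d \right)} = d + \frac{1}{-3 + d}$
$y{\left(o,K \right)} = - 5 o + \frac{5 \left(1 + \left(K + o\right) \left(-3 + K + o\right)\right)}{-3 + K + o}$ ($y{\left(o,K \right)} = 5 \left(\frac{1 + \left(K + o\right) \left(-3 + \left(K + o\right)\right)}{-3 + \left(K + o\right)} - o\right) = 5 \left(\frac{1 + \left(K + o\right) \left(-3 + K + o\right)}{-3 + K + o} - o\right) = 5 \left(- o + \frac{1 + \left(K + o\right) \left(-3 + K + o\right)}{-3 + K + o}\right) = - 5 o + \frac{5 \left(1 + \left(K + o\right) \left(-3 + K + o\right)\right)}{-3 + K + o}$)
$r{\left(g,T \right)} = \frac{1}{107 T}$
$- (r{\left(y{\left(-10,15 \right)},-69 \right)} - 39328) = - (\frac{1}{107 \left(-69\right)} - 39328) = - (\frac{1}{107} \left(- \frac{1}{69}\right) - 39328) = - (- \frac{1}{7383} - 39328) = \left(-1\right) \left(- \frac{290358625}{7383}\right) = \frac{290358625}{7383}$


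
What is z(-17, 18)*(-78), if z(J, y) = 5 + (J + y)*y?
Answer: -1794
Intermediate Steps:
z(J, y) = 5 + y*(J + y)
z(-17, 18)*(-78) = (5 + 18² - 17*18)*(-78) = (5 + 324 - 306)*(-78) = 23*(-78) = -1794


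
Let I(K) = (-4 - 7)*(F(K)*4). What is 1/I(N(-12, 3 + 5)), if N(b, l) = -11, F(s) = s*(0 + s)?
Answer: -1/5324 ≈ -0.00018783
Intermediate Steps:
F(s) = s² (F(s) = s*s = s²)
I(K) = -44*K² (I(K) = (-4 - 7)*(K²*4) = -44*K²)
1/I(N(-12, 3 + 5)) = 1/(-44*(-11)²) = 1/(-44*121) = 1/(-5324) = -1/5324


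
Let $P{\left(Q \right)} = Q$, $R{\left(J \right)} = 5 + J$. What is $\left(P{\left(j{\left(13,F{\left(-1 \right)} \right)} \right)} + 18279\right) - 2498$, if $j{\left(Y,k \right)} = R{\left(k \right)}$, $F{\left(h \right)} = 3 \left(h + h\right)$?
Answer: $15780$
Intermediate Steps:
$F{\left(h \right)} = 6 h$ ($F{\left(h \right)} = 3 \cdot 2 h = 6 h$)
$j{\left(Y,k \right)} = 5 + k$
$\left(P{\left(j{\left(13,F{\left(-1 \right)} \right)} \right)} + 18279\right) - 2498 = \left(\left(5 + 6 \left(-1\right)\right) + 18279\right) - 2498 = \left(\left(5 - 6\right) + 18279\right) - 2498 = \left(-1 + 18279\right) - 2498 = 18278 - 2498 = 15780$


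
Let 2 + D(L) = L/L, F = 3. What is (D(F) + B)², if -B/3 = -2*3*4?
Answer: 5041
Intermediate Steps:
D(L) = -1 (D(L) = -2 + L/L = -2 + 1 = -1)
B = 72 (B = -3*(-2*3)*4 = -(-18)*4 = -3*(-24) = 72)
(D(F) + B)² = (-1 + 72)² = 71² = 5041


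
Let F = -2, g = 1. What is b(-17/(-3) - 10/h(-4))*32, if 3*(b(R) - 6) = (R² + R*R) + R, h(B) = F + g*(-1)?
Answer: 2016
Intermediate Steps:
h(B) = -3 (h(B) = -2 + 1*(-1) = -2 - 1 = -3)
b(R) = 6 + R/3 + 2*R²/3 (b(R) = 6 + ((R² + R*R) + R)/3 = 6 + ((R² + R²) + R)/3 = 6 + (2*R² + R)/3 = 6 + (R + 2*R²)/3 = 6 + (R/3 + 2*R²/3) = 6 + R/3 + 2*R²/3)
b(-17/(-3) - 10/h(-4))*32 = (6 + (-17/(-3) - 10/(-3))/3 + 2*(-17/(-3) - 10/(-3))²/3)*32 = (6 + (-17*(-⅓) - 10*(-⅓))/3 + 2*(-17*(-⅓) - 10*(-⅓))²/3)*32 = (6 + (17/3 + 10/3)/3 + 2*(17/3 + 10/3)²/3)*32 = (6 + (⅓)*9 + (⅔)*9²)*32 = (6 + 3 + (⅔)*81)*32 = (6 + 3 + 54)*32 = 63*32 = 2016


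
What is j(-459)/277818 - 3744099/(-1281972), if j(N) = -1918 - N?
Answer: 173051283139/59359149516 ≈ 2.9153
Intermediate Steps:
j(-459)/277818 - 3744099/(-1281972) = (-1918 - 1*(-459))/277818 - 3744099/(-1281972) = (-1918 + 459)*(1/277818) - 3744099*(-1/1281972) = -1459*1/277818 + 1248033/427324 = -1459/277818 + 1248033/427324 = 173051283139/59359149516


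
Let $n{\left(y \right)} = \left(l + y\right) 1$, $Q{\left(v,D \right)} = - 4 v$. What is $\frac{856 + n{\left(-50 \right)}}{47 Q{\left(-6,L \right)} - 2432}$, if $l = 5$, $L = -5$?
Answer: $- \frac{811}{1304} \approx -0.62193$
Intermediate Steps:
$n{\left(y \right)} = 5 + y$ ($n{\left(y \right)} = \left(5 + y\right) 1 = 5 + y$)
$\frac{856 + n{\left(-50 \right)}}{47 Q{\left(-6,L \right)} - 2432} = \frac{856 + \left(5 - 50\right)}{47 \left(\left(-4\right) \left(-6\right)\right) - 2432} = \frac{856 - 45}{47 \cdot 24 - 2432} = \frac{811}{1128 - 2432} = \frac{811}{-1304} = 811 \left(- \frac{1}{1304}\right) = - \frac{811}{1304}$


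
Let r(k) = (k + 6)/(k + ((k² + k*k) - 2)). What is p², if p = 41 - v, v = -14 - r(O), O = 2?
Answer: 3136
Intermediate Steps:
r(k) = (6 + k)/(-2 + k + 2*k²) (r(k) = (6 + k)/(k + ((k² + k²) - 2)) = (6 + k)/(k + (2*k² - 2)) = (6 + k)/(k + (-2 + 2*k²)) = (6 + k)/(-2 + k + 2*k²))
v = -15 (v = -14 - (6 + 2)/(-2 + 2 + 2*2²) = -14 - 8/(-2 + 2 + 2*4) = -14 - 8/(-2 + 2 + 8) = -14 - 8/8 = -14 - 1*1 = -14 - 1 = -15)
p = 56 (p = 41 - 1*(-15) = 41 + 15 = 56)
p² = 56² = 3136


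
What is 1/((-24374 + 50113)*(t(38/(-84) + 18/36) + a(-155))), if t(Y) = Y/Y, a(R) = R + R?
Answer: -1/7953351 ≈ -1.2573e-7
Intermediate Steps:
a(R) = 2*R
t(Y) = 1
1/((-24374 + 50113)*(t(38/(-84) + 18/36) + a(-155))) = 1/((-24374 + 50113)*(1 + 2*(-155))) = 1/(25739*(1 - 310)) = 1/(25739*(-309)) = 1/(-7953351) = -1/7953351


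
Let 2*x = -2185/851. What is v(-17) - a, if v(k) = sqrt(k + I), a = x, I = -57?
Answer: 95/74 + I*sqrt(74) ≈ 1.2838 + 8.6023*I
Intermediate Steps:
x = -95/74 (x = (-2185/851)/2 = (-2185*1/851)/2 = (1/2)*(-95/37) = -95/74 ≈ -1.2838)
a = -95/74 ≈ -1.2838
v(k) = sqrt(-57 + k) (v(k) = sqrt(k - 57) = sqrt(-57 + k))
v(-17) - a = sqrt(-57 - 17) - 1*(-95/74) = sqrt(-74) + 95/74 = I*sqrt(74) + 95/74 = 95/74 + I*sqrt(74)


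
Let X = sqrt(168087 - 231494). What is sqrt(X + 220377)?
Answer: sqrt(220377 + I*sqrt(63407)) ≈ 469.44 + 0.268*I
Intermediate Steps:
X = I*sqrt(63407) (X = sqrt(-63407) = I*sqrt(63407) ≈ 251.81*I)
sqrt(X + 220377) = sqrt(I*sqrt(63407) + 220377) = sqrt(220377 + I*sqrt(63407))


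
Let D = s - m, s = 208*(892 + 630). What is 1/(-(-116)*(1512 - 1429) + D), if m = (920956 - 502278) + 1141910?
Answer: -1/1234384 ≈ -8.1012e-7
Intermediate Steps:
m = 1560588 (m = 418678 + 1141910 = 1560588)
s = 316576 (s = 208*1522 = 316576)
D = -1244012 (D = 316576 - 1*1560588 = 316576 - 1560588 = -1244012)
1/(-(-116)*(1512 - 1429) + D) = 1/(-(-116)*(1512 - 1429) - 1244012) = 1/(-(-116)*83 - 1244012) = 1/(-1*(-9628) - 1244012) = 1/(9628 - 1244012) = 1/(-1234384) = -1/1234384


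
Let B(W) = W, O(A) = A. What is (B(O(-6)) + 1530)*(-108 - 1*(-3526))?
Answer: 5209032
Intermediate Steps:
(B(O(-6)) + 1530)*(-108 - 1*(-3526)) = (-6 + 1530)*(-108 - 1*(-3526)) = 1524*(-108 + 3526) = 1524*3418 = 5209032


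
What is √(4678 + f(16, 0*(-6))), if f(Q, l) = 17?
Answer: √4695 ≈ 68.520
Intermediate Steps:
√(4678 + f(16, 0*(-6))) = √(4678 + 17) = √4695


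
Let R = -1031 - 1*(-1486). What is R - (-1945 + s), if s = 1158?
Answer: 1242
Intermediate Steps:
R = 455 (R = -1031 + 1486 = 455)
R - (-1945 + s) = 455 - (-1945 + 1158) = 455 - 1*(-787) = 455 + 787 = 1242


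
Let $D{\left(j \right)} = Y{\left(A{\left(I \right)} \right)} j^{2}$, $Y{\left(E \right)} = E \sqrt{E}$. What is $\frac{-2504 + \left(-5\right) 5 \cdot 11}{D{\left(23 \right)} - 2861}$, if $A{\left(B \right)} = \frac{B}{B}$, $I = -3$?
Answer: $\frac{2779}{2332} \approx 1.1917$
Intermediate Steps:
$A{\left(B \right)} = 1$
$Y{\left(E \right)} = E^{\frac{3}{2}}$
$D{\left(j \right)} = j^{2}$ ($D{\left(j \right)} = 1^{\frac{3}{2}} j^{2} = 1 j^{2} = j^{2}$)
$\frac{-2504 + \left(-5\right) 5 \cdot 11}{D{\left(23 \right)} - 2861} = \frac{-2504 + \left(-5\right) 5 \cdot 11}{23^{2} - 2861} = \frac{-2504 - 275}{529 - 2861} = \frac{-2504 - 275}{-2332} = \left(-2779\right) \left(- \frac{1}{2332}\right) = \frac{2779}{2332}$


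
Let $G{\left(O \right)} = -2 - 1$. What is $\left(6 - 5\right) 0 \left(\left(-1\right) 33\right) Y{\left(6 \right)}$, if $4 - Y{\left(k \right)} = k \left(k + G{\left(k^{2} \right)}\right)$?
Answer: $0$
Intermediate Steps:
$G{\left(O \right)} = -3$ ($G{\left(O \right)} = -2 - 1 = -3$)
$Y{\left(k \right)} = 4 - k \left(-3 + k\right)$ ($Y{\left(k \right)} = 4 - k \left(k - 3\right) = 4 - k \left(-3 + k\right)$)
$\left(6 - 5\right) 0 \left(\left(-1\right) 33\right) Y{\left(6 \right)} = \left(6 - 5\right) 0 \left(\left(-1\right) 33\right) \left(4 - 6^{2} + 3 \cdot 6\right) = 1 \cdot 0 \left(-33\right) \left(4 - 36 + 18\right) = 0 \left(-33\right) \left(4 - 36 + 18\right) = 0 \left(-14\right) = 0$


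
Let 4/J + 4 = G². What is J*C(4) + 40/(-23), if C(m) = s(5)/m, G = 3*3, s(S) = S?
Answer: -2965/1771 ≈ -1.6742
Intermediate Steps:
G = 9
C(m) = 5/m
J = 4/77 (J = 4/(-4 + 9²) = 4/(-4 + 81) = 4/77 ≈ 0.051948)
J*C(4) + 40/(-23) = 4*(5/4)/77 + 40/(-23) = 4*(5*(¼))/77 + 40*(-1/23) = (4/77)*(5/4) - 40/23 = 5/77 - 40/23 = -2965/1771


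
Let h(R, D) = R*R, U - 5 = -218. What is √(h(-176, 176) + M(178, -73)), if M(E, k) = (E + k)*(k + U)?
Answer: √946 ≈ 30.757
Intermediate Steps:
U = -213 (U = 5 - 218 = -213)
M(E, k) = (-213 + k)*(E + k) (M(E, k) = (E + k)*(k - 213) = (E + k)*(-213 + k) = (-213 + k)*(E + k))
h(R, D) = R²
√(h(-176, 176) + M(178, -73)) = √((-176)² + ((-73)² - 213*178 - 213*(-73) + 178*(-73))) = √(30976 + (5329 - 37914 + 15549 - 12994)) = √(30976 - 30030) = √946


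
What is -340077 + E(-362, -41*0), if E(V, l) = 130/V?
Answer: -61554002/181 ≈ -3.4008e+5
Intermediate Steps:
-340077 + E(-362, -41*0) = -340077 + 130/(-362) = -340077 + 130*(-1/362) = -340077 - 65/181 = -61554002/181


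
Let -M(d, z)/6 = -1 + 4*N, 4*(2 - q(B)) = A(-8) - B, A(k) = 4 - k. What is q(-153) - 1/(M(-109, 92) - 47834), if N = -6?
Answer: -467899/11921 ≈ -39.250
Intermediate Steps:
q(B) = -1 + B/4 (q(B) = 2 - ((4 - 1*(-8)) - B)/4 = 2 - ((4 + 8) - B)/4 = 2 - (12 - B)/4 = 2 + (-3 + B/4) = -1 + B/4)
M(d, z) = 150 (M(d, z) = -6*(-1 + 4*(-6)) = -6*(-1 - 24) = -6*(-25) = 150)
q(-153) - 1/(M(-109, 92) - 47834) = (-1 + (1/4)*(-153)) - 1/(150 - 47834) = (-1 - 153/4) - 1/(-47684) = -157/4 - 1*(-1/47684) = -157/4 + 1/47684 = -467899/11921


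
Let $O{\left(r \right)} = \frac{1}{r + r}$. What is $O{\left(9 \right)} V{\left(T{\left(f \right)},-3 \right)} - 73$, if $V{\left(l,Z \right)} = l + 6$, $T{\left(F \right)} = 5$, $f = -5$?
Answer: $- \frac{1303}{18} \approx -72.389$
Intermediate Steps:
$V{\left(l,Z \right)} = 6 + l$
$O{\left(r \right)} = \frac{1}{2 r}$
$O{\left(9 \right)} V{\left(T{\left(f \right)},-3 \right)} - 73 = \frac{1}{2 \cdot 9} \left(6 + 5\right) - 73 = \frac{1}{2} \cdot \frac{1}{9} \cdot 11 - 73 = \frac{1}{18} \cdot 11 - 73 = \frac{11}{18} - 73 = - \frac{1303}{18}$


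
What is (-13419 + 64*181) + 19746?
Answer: 17911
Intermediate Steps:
(-13419 + 64*181) + 19746 = (-13419 + 11584) + 19746 = -1835 + 19746 = 17911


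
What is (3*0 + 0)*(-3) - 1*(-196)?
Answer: 196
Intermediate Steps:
(3*0 + 0)*(-3) - 1*(-196) = (0 + 0)*(-3) + 196 = 0*(-3) + 196 = 0 + 196 = 196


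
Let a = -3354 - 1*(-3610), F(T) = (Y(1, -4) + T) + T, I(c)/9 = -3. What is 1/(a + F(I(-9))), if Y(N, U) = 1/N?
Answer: 1/203 ≈ 0.0049261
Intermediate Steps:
I(c) = -27 (I(c) = 9*(-3) = -27)
F(T) = 1 + 2*T (F(T) = (1/1 + T) + T = (1 + T) + T = 1 + 2*T)
a = 256 (a = -3354 + 3610 = 256)
1/(a + F(I(-9))) = 1/(256 + (1 + 2*(-27))) = 1/(256 + (1 - 54)) = 1/(256 - 53) = 1/203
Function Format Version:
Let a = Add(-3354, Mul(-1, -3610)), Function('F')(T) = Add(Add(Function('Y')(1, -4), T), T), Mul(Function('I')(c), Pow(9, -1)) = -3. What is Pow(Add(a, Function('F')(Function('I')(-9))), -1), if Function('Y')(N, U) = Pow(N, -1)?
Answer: Rational(1, 203) ≈ 0.0049261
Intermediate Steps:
Function('I')(c) = -27 (Function('I')(c) = Mul(9, -3) = -27)
Function('F')(T) = Add(1, Mul(2, T)) (Function('F')(T) = Add(Add(Pow(1, -1), T), T) = Add(Add(1, T), T) = Add(1, Mul(2, T)))
a = 256 (a = Add(-3354, 3610) = 256)
Pow(Add(a, Function('F')(Function('I')(-9))), -1) = Pow(Add(256, Add(1, Mul(2, -27))), -1) = Pow(Add(256, Add(1, -54)), -1) = Pow(Add(256, -53), -1) = Pow(203, -1) = Rational(1, 203)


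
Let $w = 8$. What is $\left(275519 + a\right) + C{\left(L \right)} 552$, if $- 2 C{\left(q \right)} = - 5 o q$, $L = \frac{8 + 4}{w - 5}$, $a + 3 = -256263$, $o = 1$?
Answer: $24773$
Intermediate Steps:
$a = -256266$ ($a = -3 - 256263 = -256266$)
$L = 4$ ($L = \frac{8 + 4}{8 - 5} = \frac{12}{3} = 12 \cdot \frac{1}{3} = 4$)
$C{\left(q \right)} = \frac{5 q}{2}$ ($C{\left(q \right)} = - \frac{\left(-5\right) 1 q}{2} = - \frac{\left(-5\right) q}{2} = \frac{5 q}{2}$)
$\left(275519 + a\right) + C{\left(L \right)} 552 = \left(275519 - 256266\right) + \frac{5}{2} \cdot 4 \cdot 552 = 19253 + 10 \cdot 552 = 19253 + 5520 = 24773$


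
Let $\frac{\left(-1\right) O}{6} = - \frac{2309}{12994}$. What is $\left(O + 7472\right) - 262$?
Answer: $\frac{46850297}{6497} \approx 7211.1$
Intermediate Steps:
$O = \frac{6927}{6497}$ ($O = - 6 \left(- \frac{2309}{12994}\right) = - 6 \left(\left(-2309\right) \frac{1}{12994}\right) = \left(-6\right) \left(- \frac{2309}{12994}\right) = \frac{6927}{6497} \approx 1.0662$)
$\left(O + 7472\right) - 262 = \left(\frac{6927}{6497} + 7472\right) - 262 = \frac{48552511}{6497} - 262 = \frac{46850297}{6497}$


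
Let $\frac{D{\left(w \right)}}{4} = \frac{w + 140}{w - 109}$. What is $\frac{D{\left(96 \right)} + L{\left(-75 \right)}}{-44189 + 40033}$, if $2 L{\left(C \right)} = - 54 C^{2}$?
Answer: $\frac{1975319}{54028} \approx 36.561$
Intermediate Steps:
$L{\left(C \right)} = - 27 C^{2}$ ($L{\left(C \right)} = \frac{\left(-54\right) C^{2}}{2} = - 27 C^{2}$)
$D{\left(w \right)} = \frac{4 \left(140 + w\right)}{-109 + w}$ ($D{\left(w \right)} = 4 \frac{w + 140}{w - 109} = 4 \frac{140 + w}{-109 + w} = \frac{4 \left(140 + w\right)}{-109 + w}$)
$\frac{D{\left(96 \right)} + L{\left(-75 \right)}}{-44189 + 40033} = \frac{\frac{4 \left(140 + 96\right)}{-109 + 96} - 27 \left(-75\right)^{2}}{-44189 + 40033} = \frac{4 \frac{1}{-13} \cdot 236 - 151875}{-4156} = \left(4 \left(- \frac{1}{13}\right) 236 - 151875\right) \left(- \frac{1}{4156}\right) = \left(- \frac{944}{13} - 151875\right) \left(- \frac{1}{4156}\right) = \left(- \frac{1975319}{13}\right) \left(- \frac{1}{4156}\right) = \frac{1975319}{54028}$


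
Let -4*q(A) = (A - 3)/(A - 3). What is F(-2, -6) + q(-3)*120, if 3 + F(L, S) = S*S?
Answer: 3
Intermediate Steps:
F(L, S) = -3 + S² (F(L, S) = -3 + S*S = -3 + S²)
q(A) = -¼ (q(A) = -(A - 3)/(4*(A - 3)) = -(-3 + A)/(4*(-3 + A)) = -¼*1 = -¼)
F(-2, -6) + q(-3)*120 = (-3 + (-6)²) - ¼*120 = (-3 + 36) - 30 = 33 - 30 = 3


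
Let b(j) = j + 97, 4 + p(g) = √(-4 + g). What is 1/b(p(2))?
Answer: 93/8651 - I*√2/8651 ≈ 0.01075 - 0.00016347*I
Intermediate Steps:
p(g) = -4 + √(-4 + g)
b(j) = 97 + j
1/b(p(2)) = 1/(97 + (-4 + √(-4 + 2))) = 1/(97 + (-4 + √(-2))) = 1/(97 + (-4 + I*√2)) = 1/(93 + I*√2)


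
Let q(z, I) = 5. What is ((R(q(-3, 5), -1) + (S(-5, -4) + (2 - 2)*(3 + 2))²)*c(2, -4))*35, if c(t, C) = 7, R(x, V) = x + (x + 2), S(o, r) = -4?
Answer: 6860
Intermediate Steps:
R(x, V) = 2 + 2*x (R(x, V) = x + (2 + x) = 2 + 2*x)
((R(q(-3, 5), -1) + (S(-5, -4) + (2 - 2)*(3 + 2))²)*c(2, -4))*35 = (((2 + 2*5) + (-4 + (2 - 2)*(3 + 2))²)*7)*35 = (((2 + 10) + (-4 + 0*5)²)*7)*35 = ((12 + (-4 + 0)²)*7)*35 = ((12 + (-4)²)*7)*35 = ((12 + 16)*7)*35 = (28*7)*35 = 196*35 = 6860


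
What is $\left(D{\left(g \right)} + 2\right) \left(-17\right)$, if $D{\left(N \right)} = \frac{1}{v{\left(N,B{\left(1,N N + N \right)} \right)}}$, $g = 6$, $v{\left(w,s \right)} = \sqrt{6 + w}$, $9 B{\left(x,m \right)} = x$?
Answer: $-34 - \frac{17 \sqrt{3}}{6} \approx -38.907$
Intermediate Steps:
$B{\left(x,m \right)} = \frac{x}{9}$
$D{\left(N \right)} = \frac{1}{\sqrt{6 + N}}$
$\left(D{\left(g \right)} + 2\right) \left(-17\right) = \left(\frac{1}{\sqrt{6 + 6}} + 2\right) \left(-17\right) = \left(\frac{1}{\sqrt{12}} + 2\right) \left(-17\right) = \left(\frac{\sqrt{3}}{6} + 2\right) \left(-17\right) = \left(2 + \frac{\sqrt{3}}{6}\right) \left(-17\right) = -34 - \frac{17 \sqrt{3}}{6}$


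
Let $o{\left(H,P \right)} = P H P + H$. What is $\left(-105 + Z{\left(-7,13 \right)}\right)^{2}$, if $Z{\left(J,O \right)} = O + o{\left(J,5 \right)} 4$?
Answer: $672400$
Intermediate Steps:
$o{\left(H,P \right)} = H + H P^{2}$ ($o{\left(H,P \right)} = H P P + H = H P^{2} + H = H + H P^{2}$)
$Z{\left(J,O \right)} = O + 104 J$ ($Z{\left(J,O \right)} = O + J \left(1 + 5^{2}\right) 4 = O + J \left(1 + 25\right) 4 = O + J 26 \cdot 4 = O + 26 J 4 = O + 104 J$)
$\left(-105 + Z{\left(-7,13 \right)}\right)^{2} = \left(-105 + \left(13 + 104 \left(-7\right)\right)\right)^{2} = \left(-105 + \left(13 - 728\right)\right)^{2} = \left(-105 - 715\right)^{2} = \left(-820\right)^{2} = 672400$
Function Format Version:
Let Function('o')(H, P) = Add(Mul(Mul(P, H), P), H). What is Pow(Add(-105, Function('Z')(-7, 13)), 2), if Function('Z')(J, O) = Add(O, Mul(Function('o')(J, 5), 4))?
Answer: 672400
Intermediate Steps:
Function('o')(H, P) = Add(H, Mul(H, Pow(P, 2))) (Function('o')(H, P) = Add(Mul(Mul(H, P), P), H) = Add(Mul(H, Pow(P, 2)), H) = Add(H, Mul(H, Pow(P, 2))))
Function('Z')(J, O) = Add(O, Mul(104, J)) (Function('Z')(J, O) = Add(O, Mul(Mul(J, Add(1, Pow(5, 2))), 4)) = Add(O, Mul(Mul(J, Add(1, 25)), 4)) = Add(O, Mul(Mul(J, 26), 4)) = Add(O, Mul(Mul(26, J), 4)) = Add(O, Mul(104, J)))
Pow(Add(-105, Function('Z')(-7, 13)), 2) = Pow(Add(-105, Add(13, Mul(104, -7))), 2) = Pow(Add(-105, Add(13, -728)), 2) = Pow(Add(-105, -715), 2) = Pow(-820, 2) = 672400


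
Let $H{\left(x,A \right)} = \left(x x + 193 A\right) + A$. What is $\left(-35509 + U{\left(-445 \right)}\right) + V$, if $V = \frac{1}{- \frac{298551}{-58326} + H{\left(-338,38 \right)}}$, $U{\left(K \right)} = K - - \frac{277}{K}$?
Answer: $- \frac{37832468255695033}{1052228216105} \approx -35955.0$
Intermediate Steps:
$U{\left(K \right)} = K + \frac{277}{K}$
$H{\left(x,A \right)} = x^{2} + 194 A$ ($H{\left(x,A \right)} = \left(x^{2} + 193 A\right) + A = x^{2} + 194 A$)
$V = \frac{19442}{2364557789}$ ($V = \frac{1}{- \frac{298551}{-58326} + \left(\left(-338\right)^{2} + 194 \cdot 38\right)} = \frac{1}{\left(-298551\right) \left(- \frac{1}{58326}\right) + \left(114244 + 7372\right)} = \frac{1}{\frac{99517}{19442} + 121616} = \frac{1}{\frac{2364557789}{19442}} = \frac{19442}{2364557789} \approx 8.2223 \cdot 10^{-6}$)
$\left(-35509 + U{\left(-445 \right)}\right) + V = \left(-35509 - \left(445 - \frac{277}{-445}\right)\right) + \frac{19442}{2364557789} = \left(-35509 + \left(-445 + 277 \left(- \frac{1}{445}\right)\right)\right) + \frac{19442}{2364557789} = \left(-35509 - \frac{198302}{445}\right) + \frac{19442}{2364557789} = - \frac{15999807}{445} + \frac{19442}{2364557789} = - \frac{37832468255695033}{1052228216105}$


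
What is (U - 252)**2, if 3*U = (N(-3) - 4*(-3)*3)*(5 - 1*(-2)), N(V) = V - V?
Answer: 28224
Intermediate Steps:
N(V) = 0
U = 84 (U = ((0 - 4*(-3)*3)*(5 - 1*(-2)))/3 = ((0 + 12*3)*(5 + 2))/3 = ((0 + 36)*7)/3 = (36*7)/3 = (1/3)*252 = 84)
(U - 252)**2 = (84 - 252)**2 = (-168)**2 = 28224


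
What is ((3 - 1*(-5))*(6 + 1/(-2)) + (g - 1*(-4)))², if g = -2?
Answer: 2116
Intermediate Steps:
((3 - 1*(-5))*(6 + 1/(-2)) + (g - 1*(-4)))² = ((3 - 1*(-5))*(6 + 1/(-2)) + (-2 - 1*(-4)))² = ((3 + 5)*(6 + 1*(-½)) + (-2 + 4))² = (8*(6 - ½) + 2)² = (8*(11/2) + 2)² = (44 + 2)² = 46² = 2116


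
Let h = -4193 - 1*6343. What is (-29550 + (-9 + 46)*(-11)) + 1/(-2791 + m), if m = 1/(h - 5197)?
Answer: -1315435971161/43910804 ≈ -29957.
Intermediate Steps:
h = -10536 (h = -4193 - 6343 = -10536)
m = -1/15733 (m = 1/(-10536 - 5197) = 1/(-15733) = -1/15733 ≈ -6.3561e-5)
(-29550 + (-9 + 46)*(-11)) + 1/(-2791 + m) = (-29550 + (-9 + 46)*(-11)) + 1/(-2791 - 1/15733) = (-29550 + 37*(-11)) + 1/(-43910804/15733) = (-29550 - 407) - 15733/43910804 = -29957 - 15733/43910804 = -1315435971161/43910804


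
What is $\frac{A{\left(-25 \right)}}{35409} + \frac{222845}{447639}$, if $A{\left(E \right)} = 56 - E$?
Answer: $\frac{2642325788}{5283483117} \approx 0.50011$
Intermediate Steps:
$\frac{A{\left(-25 \right)}}{35409} + \frac{222845}{447639} = \frac{56 - -25}{35409} + \frac{222845}{447639} = \left(56 + 25\right) \frac{1}{35409} + 222845 \cdot \frac{1}{447639} = 81 \cdot \frac{1}{35409} + \frac{222845}{447639} = \frac{27}{11803} + \frac{222845}{447639} = \frac{2642325788}{5283483117}$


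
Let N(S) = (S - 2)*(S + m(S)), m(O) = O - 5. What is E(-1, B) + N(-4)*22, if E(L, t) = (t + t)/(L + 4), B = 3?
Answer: 1718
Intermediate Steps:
E(L, t) = 2*t/(4 + L) (E(L, t) = (2*t)/(4 + L) = 2*t/(4 + L))
m(O) = -5 + O
N(S) = (-5 + 2*S)*(-2 + S) (N(S) = (S - 2)*(S + (-5 + S)) = (-2 + S)*(-5 + 2*S) = (-5 + 2*S)*(-2 + S))
E(-1, B) + N(-4)*22 = 2*3/(4 - 1) + (10 - 9*(-4) + 2*(-4)**2)*22 = 2*3/3 + (10 + 36 + 2*16)*22 = 2*3*(1/3) + (10 + 36 + 32)*22 = 2 + 78*22 = 2 + 1716 = 1718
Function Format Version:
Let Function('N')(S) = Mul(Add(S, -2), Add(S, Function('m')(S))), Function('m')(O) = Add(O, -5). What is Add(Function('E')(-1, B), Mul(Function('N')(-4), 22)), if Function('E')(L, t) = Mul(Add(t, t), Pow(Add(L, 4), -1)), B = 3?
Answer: 1718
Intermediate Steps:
Function('E')(L, t) = Mul(2, t, Pow(Add(4, L), -1)) (Function('E')(L, t) = Mul(Mul(2, t), Pow(Add(4, L), -1)) = Mul(2, t, Pow(Add(4, L), -1)))
Function('m')(O) = Add(-5, O)
Function('N')(S) = Mul(Add(-5, Mul(2, S)), Add(-2, S)) (Function('N')(S) = Mul(Add(S, -2), Add(S, Add(-5, S))) = Mul(Add(-2, S), Add(-5, Mul(2, S))) = Mul(Add(-5, Mul(2, S)), Add(-2, S)))
Add(Function('E')(-1, B), Mul(Function('N')(-4), 22)) = Add(Mul(2, 3, Pow(Add(4, -1), -1)), Mul(Add(10, Mul(-9, -4), Mul(2, Pow(-4, 2))), 22)) = Add(Mul(2, 3, Pow(3, -1)), Mul(Add(10, 36, Mul(2, 16)), 22)) = Add(Mul(2, 3, Rational(1, 3)), Mul(Add(10, 36, 32), 22)) = Add(2, Mul(78, 22)) = Add(2, 1716) = 1718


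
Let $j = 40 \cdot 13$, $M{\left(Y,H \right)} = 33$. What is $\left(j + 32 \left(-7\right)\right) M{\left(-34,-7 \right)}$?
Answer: $9768$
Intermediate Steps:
$j = 520$
$\left(j + 32 \left(-7\right)\right) M{\left(-34,-7 \right)} = \left(520 + 32 \left(-7\right)\right) 33 = \left(520 - 224\right) 33 = 296 \cdot 33 = 9768$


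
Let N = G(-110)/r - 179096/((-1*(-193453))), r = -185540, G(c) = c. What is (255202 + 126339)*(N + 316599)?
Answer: 433573274632035560017/3589326962 ≈ 1.2080e+11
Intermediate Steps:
N = -3320819201/3589326962 (N = -110/(-185540) - 179096/((-1*(-193453))) = -110*(-1/185540) - 179096/193453 = 11/18554 - 179096*1/193453 = 11/18554 - 179096/193453 = -3320819201/3589326962 ≈ -0.92519)
(255202 + 126339)*(N + 316599) = (255202 + 126339)*(-3320819201/3589326962 + 316599) = 381541*(1136374006023037/3589326962) = 433573274632035560017/3589326962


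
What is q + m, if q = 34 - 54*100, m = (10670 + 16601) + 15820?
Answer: 37725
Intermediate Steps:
m = 43091 (m = 27271 + 15820 = 43091)
q = -5366 (q = 34 - 5400 = -5366)
q + m = -5366 + 43091 = 37725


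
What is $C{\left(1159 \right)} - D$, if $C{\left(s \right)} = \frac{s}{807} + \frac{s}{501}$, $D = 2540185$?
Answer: $- \frac{342337686941}{134769} \approx -2.5402 \cdot 10^{6}$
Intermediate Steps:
$C{\left(s \right)} = \frac{436 s}{134769}$ ($C{\left(s \right)} = s \frac{1}{807} + s \frac{1}{501} = \frac{s}{807} + \frac{s}{501} = \frac{436 s}{134769}$)
$C{\left(1159 \right)} - D = \frac{436}{134769} \cdot 1159 - 2540185 = \frac{505324}{134769} - 2540185 = - \frac{342337686941}{134769}$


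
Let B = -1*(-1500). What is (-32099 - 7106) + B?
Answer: -37705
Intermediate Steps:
B = 1500
(-32099 - 7106) + B = (-32099 - 7106) + 1500 = -39205 + 1500 = -37705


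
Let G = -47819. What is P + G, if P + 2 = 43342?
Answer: -4479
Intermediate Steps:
P = 43340 (P = -2 + 43342 = 43340)
P + G = 43340 - 47819 = -4479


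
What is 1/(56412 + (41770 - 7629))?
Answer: 1/90553 ≈ 1.1043e-5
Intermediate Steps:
1/(56412 + (41770 - 7629)) = 1/(56412 + 34141) = 1/90553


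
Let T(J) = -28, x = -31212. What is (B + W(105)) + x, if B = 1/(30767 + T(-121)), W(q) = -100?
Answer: -962499567/30739 ≈ -31312.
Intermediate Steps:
B = 1/30739 (B = 1/(30767 - 28) = 1/30739 ≈ 3.2532e-5)
(B + W(105)) + x = (1/30739 - 100) - 31212 = -3073899/30739 - 31212 = -962499567/30739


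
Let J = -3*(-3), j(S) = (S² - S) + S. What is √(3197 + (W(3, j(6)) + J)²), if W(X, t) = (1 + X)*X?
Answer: √3638 ≈ 60.316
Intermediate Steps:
j(S) = S²
J = 9
W(X, t) = X*(1 + X)
√(3197 + (W(3, j(6)) + J)²) = √(3197 + (3*(1 + 3) + 9)²) = √(3197 + (3*4 + 9)²) = √(3197 + (12 + 9)²) = √(3197 + 21²) = √(3197 + 441) = √3638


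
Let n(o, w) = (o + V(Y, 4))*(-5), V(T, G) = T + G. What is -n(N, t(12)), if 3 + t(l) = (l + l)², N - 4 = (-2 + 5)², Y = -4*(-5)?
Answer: 185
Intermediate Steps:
Y = 20
N = 13 (N = 4 + (-2 + 5)² = 4 + 3² = 4 + 9 = 13)
t(l) = -3 + 4*l² (t(l) = -3 + (l + l)² = -3 + (2*l)² = -3 + 4*l²)
V(T, G) = G + T
n(o, w) = -120 - 5*o (n(o, w) = (o + (4 + 20))*(-5) = (o + 24)*(-5) = (24 + o)*(-5) = -120 - 5*o)
-n(N, t(12)) = -(-120 - 5*13) = -(-120 - 65) = -1*(-185) = 185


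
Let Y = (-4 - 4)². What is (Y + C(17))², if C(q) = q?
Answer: 6561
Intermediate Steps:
Y = 64 (Y = (-8)² = 64)
(Y + C(17))² = (64 + 17)² = 81² = 6561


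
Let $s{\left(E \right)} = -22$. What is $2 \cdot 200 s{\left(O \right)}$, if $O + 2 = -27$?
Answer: $-8800$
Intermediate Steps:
$O = -29$ ($O = -2 - 27 = -29$)
$2 \cdot 200 s{\left(O \right)} = 2 \cdot 200 \left(-22\right) = 400 \left(-22\right) = -8800$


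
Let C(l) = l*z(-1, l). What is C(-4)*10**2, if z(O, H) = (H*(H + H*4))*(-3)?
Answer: 96000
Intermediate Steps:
z(O, H) = -15*H**2 (z(O, H) = (H*(H + 4*H))*(-3) = (H*(5*H))*(-3) = (5*H**2)*(-3) = -15*H**2)
C(l) = -15*l**3 (C(l) = l*(-15*l**2) = -15*l**3)
C(-4)*10**2 = -15*(-4)**3*10**2 = -15*(-64)*100 = 960*100 = 96000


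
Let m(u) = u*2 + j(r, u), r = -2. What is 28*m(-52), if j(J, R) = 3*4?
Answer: -2576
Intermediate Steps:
j(J, R) = 12
m(u) = 12 + 2*u (m(u) = u*2 + 12 = 2*u + 12 = 12 + 2*u)
28*m(-52) = 28*(12 + 2*(-52)) = 28*(12 - 104) = 28*(-92) = -2576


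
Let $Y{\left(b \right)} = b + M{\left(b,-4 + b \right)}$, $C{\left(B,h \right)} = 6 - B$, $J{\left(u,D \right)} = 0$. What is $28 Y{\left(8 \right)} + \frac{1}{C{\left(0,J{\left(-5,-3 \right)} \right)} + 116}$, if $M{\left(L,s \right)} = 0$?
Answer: $\frac{27329}{122} \approx 224.01$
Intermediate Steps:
$Y{\left(b \right)} = b$ ($Y{\left(b \right)} = b + 0 = b$)
$28 Y{\left(8 \right)} + \frac{1}{C{\left(0,J{\left(-5,-3 \right)} \right)} + 116} = 28 \cdot 8 + \frac{1}{\left(6 - 0\right) + 116} = 224 + \frac{1}{\left(6 + 0\right) + 116} = 224 + \frac{1}{6 + 116} = 224 + \frac{1}{122} = \frac{27329}{122}$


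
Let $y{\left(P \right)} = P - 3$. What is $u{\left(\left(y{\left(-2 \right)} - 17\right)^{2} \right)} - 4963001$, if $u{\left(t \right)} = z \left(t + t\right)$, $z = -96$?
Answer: $-5055929$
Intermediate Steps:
$y{\left(P \right)} = -3 + P$
$u{\left(t \right)} = - 192 t$ ($u{\left(t \right)} = - 96 \left(t + t\right) = - 96 \cdot 2 t = - 192 t$)
$u{\left(\left(y{\left(-2 \right)} - 17\right)^{2} \right)} - 4963001 = - 192 \left(\left(-3 - 2\right) - 17\right)^{2} - 4963001 = - 192 \left(-5 - 17\right)^{2} - 4963001 = - 192 \left(-22\right)^{2} - 4963001 = \left(-192\right) 484 - 4963001 = -92928 - 4963001 = -5055929$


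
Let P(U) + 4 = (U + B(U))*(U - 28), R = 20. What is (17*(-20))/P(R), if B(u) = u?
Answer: 85/81 ≈ 1.0494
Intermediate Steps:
P(U) = -4 + 2*U*(-28 + U) (P(U) = -4 + (U + U)*(U - 28) = -4 + (2*U)*(-28 + U) = -4 + 2*U*(-28 + U))
(17*(-20))/P(R) = (17*(-20))/(-4 - 56*20 + 2*20²) = -340/(-4 - 1120 + 2*400) = -340/(-4 - 1120 + 800) = -340/(-324) = -340*(-1/324) = 85/81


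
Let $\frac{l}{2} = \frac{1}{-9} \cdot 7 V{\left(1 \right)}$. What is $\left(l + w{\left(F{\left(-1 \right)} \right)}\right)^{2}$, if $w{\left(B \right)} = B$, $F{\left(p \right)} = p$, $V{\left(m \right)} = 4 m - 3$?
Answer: $\frac{529}{81} \approx 6.5309$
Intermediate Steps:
$V{\left(m \right)} = -3 + 4 m$
$l = - \frac{14}{9}$ ($l = 2 \frac{1}{-9} \cdot 7 \left(-3 + 4 \cdot 1\right) = 2 \left(- \frac{1}{9}\right) 7 \left(-3 + 4\right) = 2 \left(\left(- \frac{7}{9}\right) 1\right) = 2 \left(- \frac{7}{9}\right) = - \frac{14}{9} \approx -1.5556$)
$\left(l + w{\left(F{\left(-1 \right)} \right)}\right)^{2} = \left(- \frac{14}{9} - 1\right)^{2} = \left(- \frac{23}{9}\right)^{2} = \frac{529}{81}$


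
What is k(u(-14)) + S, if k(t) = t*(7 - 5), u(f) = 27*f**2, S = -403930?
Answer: -393346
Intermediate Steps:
k(t) = 2*t (k(t) = t*2 = 2*t)
k(u(-14)) + S = 2*(27*(-14)**2) - 403930 = 2*(27*196) - 403930 = 2*5292 - 403930 = 10584 - 403930 = -393346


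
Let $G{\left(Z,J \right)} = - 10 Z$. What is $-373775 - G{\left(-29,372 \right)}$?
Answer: $-374065$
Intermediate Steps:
$-373775 - G{\left(-29,372 \right)} = -373775 - \left(-10\right) \left(-29\right) = -373775 - 290 = -374065$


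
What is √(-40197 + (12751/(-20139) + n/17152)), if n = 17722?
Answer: I*√382347815955350370/3084144 ≈ 200.49*I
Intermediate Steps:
√(-40197 + (12751/(-20139) + n/17152)) = √(-40197 + (12751/(-20139) + 17722/17152)) = √(-40197 + (12751*(-1/20139) + 17722*(1/17152))) = √(-40197 + (-12751/20139 + 8861/8576)) = √(-40197 + 69099103/172712064) = √(-6942437737505/172712064) = I*√382347815955350370/3084144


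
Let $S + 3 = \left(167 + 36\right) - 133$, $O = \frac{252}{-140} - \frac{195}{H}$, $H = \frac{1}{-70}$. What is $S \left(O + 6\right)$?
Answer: $\frac{4574157}{5} \approx 9.1483 \cdot 10^{5}$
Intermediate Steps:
$H = - \frac{1}{70} \approx -0.014286$
$O = \frac{68241}{5}$ ($O = \frac{252}{-140} - \frac{195}{- \frac{1}{70}} = 252 \left(- \frac{1}{140}\right) - -13650 = - \frac{9}{5} + 13650 = \frac{68241}{5} \approx 13648.0$)
$S = 67$ ($S = -3 + \left(\left(167 + 36\right) - 133\right) = -3 + \left(203 - 133\right) = -3 + 70 = 67$)
$S \left(O + 6\right) = 67 \left(\frac{68241}{5} + 6\right) = 67 \cdot \frac{68271}{5} = \frac{4574157}{5}$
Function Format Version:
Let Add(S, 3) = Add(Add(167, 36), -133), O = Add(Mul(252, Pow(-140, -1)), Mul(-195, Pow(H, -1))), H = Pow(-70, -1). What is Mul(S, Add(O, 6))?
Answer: Rational(4574157, 5) ≈ 9.1483e+5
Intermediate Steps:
H = Rational(-1, 70) ≈ -0.014286
O = Rational(68241, 5) (O = Add(Mul(252, Pow(-140, -1)), Mul(-195, Pow(Rational(-1, 70), -1))) = Add(Mul(252, Rational(-1, 140)), Mul(-195, -70)) = Add(Rational(-9, 5), 13650) = Rational(68241, 5) ≈ 13648.)
S = 67 (S = Add(-3, Add(Add(167, 36), -133)) = Add(-3, Add(203, -133)) = Add(-3, 70) = 67)
Mul(S, Add(O, 6)) = Mul(67, Add(Rational(68241, 5), 6)) = Mul(67, Rational(68271, 5)) = Rational(4574157, 5)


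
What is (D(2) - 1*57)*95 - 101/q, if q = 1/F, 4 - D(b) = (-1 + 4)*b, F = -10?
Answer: -4595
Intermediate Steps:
D(b) = 4 - 3*b (D(b) = 4 - (-1 + 4)*b = 4 - 3*b)
q = -⅒ (q = 1/(-10) = -⅒ ≈ -0.10000)
(D(2) - 1*57)*95 - 101/q = ((4 - 3*2) - 1*57)*95 - 101/(-⅒) = ((4 - 6) - 57)*95 - 101*(-10) = (-2 - 57)*95 + 1010 = -59*95 + 1010 = -5605 + 1010 = -4595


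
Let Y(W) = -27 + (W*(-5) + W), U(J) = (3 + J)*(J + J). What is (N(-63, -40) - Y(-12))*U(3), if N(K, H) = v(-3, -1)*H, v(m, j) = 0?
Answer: -756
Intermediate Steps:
U(J) = 2*J*(3 + J) (U(J) = (3 + J)*(2*J) = 2*J*(3 + J))
Y(W) = -27 - 4*W (Y(W) = -27 + (-5*W + W) = -27 - 4*W)
N(K, H) = 0 (N(K, H) = 0*H = 0)
(N(-63, -40) - Y(-12))*U(3) = (0 - (-27 - 4*(-12)))*(2*3*(3 + 3)) = (0 - (-27 + 48))*(2*3*6) = (0 - 1*21)*36 = (0 - 21)*36 = -21*36 = -756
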